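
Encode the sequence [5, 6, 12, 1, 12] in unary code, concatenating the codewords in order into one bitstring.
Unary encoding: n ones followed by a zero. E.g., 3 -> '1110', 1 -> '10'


Encode each number as n ones followed by a terminating 0:
  5 -> 111110 (6 bits)
  6 -> 1111110 (7 bits)
  12 -> 1111111111110 (13 bits)
  1 -> 10 (2 bits)
  12 -> 1111111111110 (13 bits)
Total length = 6 + 7 + 13 + 2 + 13 = 41 bits.

Unary([5, 6, 12, 1, 12]) = 11111011111101111111111110101111111111110 (41 bits)


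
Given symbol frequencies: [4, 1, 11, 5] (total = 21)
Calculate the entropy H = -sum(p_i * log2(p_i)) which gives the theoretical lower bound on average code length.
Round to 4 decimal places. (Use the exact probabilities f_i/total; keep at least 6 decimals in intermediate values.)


Per-symbol terms -p_i * log2(p_i) with p_i = f_i/21:
  p = 4/21 = 0.190476: log2(p) = -2.392317, -p*log2(p) = 0.455680
  p = 1/21 = 0.047619: log2(p) = -4.392317, -p*log2(p) = 0.209158
  p = 11/21 = 0.523810: log2(p) = -0.932886, -p*log2(p) = 0.488654
  p = 5/21 = 0.238095: log2(p) = -2.070389, -p*log2(p) = 0.492950
H = 0.455680 + 0.209158 + 0.488654 + 0.492950 = 1.646442

H = 1.6464 bits/symbol


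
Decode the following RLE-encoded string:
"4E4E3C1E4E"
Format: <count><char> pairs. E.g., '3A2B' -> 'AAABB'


Expanding each <count><char> pair:
  4E -> 'EEEE'
  4E -> 'EEEE'
  3C -> 'CCC'
  1E -> 'E'
  4E -> 'EEEE'

Decoded = EEEEEEEECCCEEEEE


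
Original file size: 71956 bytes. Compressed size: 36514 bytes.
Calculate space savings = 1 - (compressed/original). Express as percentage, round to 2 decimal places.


ratio = compressed/original = 36514/71956 = 0.507449
savings = 1 - ratio = 1 - 0.507449 = 0.492551
as a percentage: 0.492551 * 100 = 49.26%

Space savings = 1 - 36514/71956 = 49.26%


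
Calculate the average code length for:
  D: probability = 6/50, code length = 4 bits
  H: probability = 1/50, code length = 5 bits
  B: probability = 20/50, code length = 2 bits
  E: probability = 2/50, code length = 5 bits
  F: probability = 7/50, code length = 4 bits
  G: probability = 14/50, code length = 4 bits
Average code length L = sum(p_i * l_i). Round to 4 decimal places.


Weighted contributions p_i * l_i:
  D: (6/50) * 4 = 24/50
  H: (1/50) * 5 = 5/50
  B: (20/50) * 2 = 40/50
  E: (2/50) * 5 = 10/50
  F: (7/50) * 4 = 28/50
  G: (14/50) * 4 = 56/50
Sum = (24 + 5 + 40 + 10 + 28 + 56)/50 = 163/50

L = 163/50 = 3.2600 bits/symbol


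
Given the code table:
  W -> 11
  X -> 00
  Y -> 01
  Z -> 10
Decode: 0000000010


Decoding:
00 -> X
00 -> X
00 -> X
00 -> X
10 -> Z


Result: XXXXZ


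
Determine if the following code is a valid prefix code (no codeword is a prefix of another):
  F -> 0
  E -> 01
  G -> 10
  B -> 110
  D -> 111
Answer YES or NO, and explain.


Checking each pair (does one codeword prefix another?):
  F='0' vs E='01': prefix -- VIOLATION

NO -- this is NOT a valid prefix code. F (0) is a prefix of E (01).


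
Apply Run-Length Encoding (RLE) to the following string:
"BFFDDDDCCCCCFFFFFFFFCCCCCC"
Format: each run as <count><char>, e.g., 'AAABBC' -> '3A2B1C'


Scanning runs left to right:
  i=0: run of 'B' x 1 -> '1B'
  i=1: run of 'F' x 2 -> '2F'
  i=3: run of 'D' x 4 -> '4D'
  i=7: run of 'C' x 5 -> '5C'
  i=12: run of 'F' x 8 -> '8F'
  i=20: run of 'C' x 6 -> '6C'

RLE = 1B2F4D5C8F6C


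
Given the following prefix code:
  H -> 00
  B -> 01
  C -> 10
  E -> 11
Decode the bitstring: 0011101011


Decoding step by step:
Bits 00 -> H
Bits 11 -> E
Bits 10 -> C
Bits 10 -> C
Bits 11 -> E


Decoded message: HECCE


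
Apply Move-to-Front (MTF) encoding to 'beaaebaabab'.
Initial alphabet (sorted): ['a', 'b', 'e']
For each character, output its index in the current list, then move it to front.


MTF encoding:
'b': index 1 in ['a', 'b', 'e'] -> ['b', 'a', 'e']
'e': index 2 in ['b', 'a', 'e'] -> ['e', 'b', 'a']
'a': index 2 in ['e', 'b', 'a'] -> ['a', 'e', 'b']
'a': index 0 in ['a', 'e', 'b'] -> ['a', 'e', 'b']
'e': index 1 in ['a', 'e', 'b'] -> ['e', 'a', 'b']
'b': index 2 in ['e', 'a', 'b'] -> ['b', 'e', 'a']
'a': index 2 in ['b', 'e', 'a'] -> ['a', 'b', 'e']
'a': index 0 in ['a', 'b', 'e'] -> ['a', 'b', 'e']
'b': index 1 in ['a', 'b', 'e'] -> ['b', 'a', 'e']
'a': index 1 in ['b', 'a', 'e'] -> ['a', 'b', 'e']
'b': index 1 in ['a', 'b', 'e'] -> ['b', 'a', 'e']


Output: [1, 2, 2, 0, 1, 2, 2, 0, 1, 1, 1]


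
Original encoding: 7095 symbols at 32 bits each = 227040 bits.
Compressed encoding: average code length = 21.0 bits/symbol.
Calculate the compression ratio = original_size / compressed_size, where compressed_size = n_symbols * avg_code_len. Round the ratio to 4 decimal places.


original_size = n_symbols * orig_bits = 7095 * 32 = 227040 bits
compressed_size = n_symbols * avg_code_len = 7095 * 21.0 = 148995.0 bits
ratio = original_size / compressed_size = 227040 / 148995.0 = 1.5238

Compression ratio = 1.5238


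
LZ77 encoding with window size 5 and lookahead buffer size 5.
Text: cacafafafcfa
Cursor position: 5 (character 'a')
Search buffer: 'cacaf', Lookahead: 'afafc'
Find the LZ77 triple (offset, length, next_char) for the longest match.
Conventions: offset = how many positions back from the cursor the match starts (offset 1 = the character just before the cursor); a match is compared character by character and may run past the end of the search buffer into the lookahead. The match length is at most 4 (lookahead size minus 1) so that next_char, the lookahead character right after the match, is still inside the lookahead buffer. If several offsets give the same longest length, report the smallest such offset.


Try each offset into the search buffer:
  offset=1 (pos 4, char 'f'): match length 0
  offset=2 (pos 3, char 'a'): match length 4
  offset=3 (pos 2, char 'c'): match length 0
  offset=4 (pos 1, char 'a'): match length 1
  offset=5 (pos 0, char 'c'): match length 0
Longest match has length 4 at offset 2.
next_char = character at position 5 + 4 = 9 -> 'c'

Best match: offset=2, length=4 (matching 'afaf' starting at position 3)
LZ77 triple: (2, 4, 'c')


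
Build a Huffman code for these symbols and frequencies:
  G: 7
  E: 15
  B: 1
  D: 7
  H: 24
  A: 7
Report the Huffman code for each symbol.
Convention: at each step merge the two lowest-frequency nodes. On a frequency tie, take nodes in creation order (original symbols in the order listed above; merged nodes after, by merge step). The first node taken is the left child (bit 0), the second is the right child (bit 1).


Huffman tree construction:
Step 1: Merge B(1) + G(7) = 8
Step 2: Merge D(7) + A(7) = 14
Step 3: Merge (B+G)(8) + (D+A)(14) = 22
Step 4: Merge E(15) + ((B+G)+(D+A))(22) = 37
Step 5: Merge H(24) + (E+((B+G)+(D+A)))(37) = 61
Read each symbol's code off the tree from the root (left child = 0, right child = 1).

Codes:
  G: 1101 (length 4)
  E: 10 (length 2)
  B: 1100 (length 4)
  D: 1110 (length 4)
  H: 0 (length 1)
  A: 1111 (length 4)
Average code length: 142/61 = 2.3279 bits/symbol


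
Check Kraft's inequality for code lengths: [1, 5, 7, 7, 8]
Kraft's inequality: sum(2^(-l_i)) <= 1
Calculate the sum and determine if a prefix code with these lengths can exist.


Sum = 2^(-1) + 2^(-5) + 2^(-7) + 2^(-7) + 2^(-8)
    = 0.5 + 0.03125 + 0.0078125 + 0.0078125 + 0.00390625
    = 141/256 = 0.55078125
Since 0.55078125 <= 1, Kraft's inequality IS satisfied.
A prefix code with these lengths CAN exist.

Kraft sum = 0.55078125. Satisfied.


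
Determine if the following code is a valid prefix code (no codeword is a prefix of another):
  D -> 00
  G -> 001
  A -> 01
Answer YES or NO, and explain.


Checking each pair (does one codeword prefix another?):
  D='00' vs G='001': prefix -- VIOLATION

NO -- this is NOT a valid prefix code. D (00) is a prefix of G (001).


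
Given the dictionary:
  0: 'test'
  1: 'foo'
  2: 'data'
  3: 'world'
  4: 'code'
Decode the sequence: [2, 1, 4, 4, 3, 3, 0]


Look up each index in the dictionary:
  2 -> 'data'
  1 -> 'foo'
  4 -> 'code'
  4 -> 'code'
  3 -> 'world'
  3 -> 'world'
  0 -> 'test'

Decoded: "data foo code code world world test"


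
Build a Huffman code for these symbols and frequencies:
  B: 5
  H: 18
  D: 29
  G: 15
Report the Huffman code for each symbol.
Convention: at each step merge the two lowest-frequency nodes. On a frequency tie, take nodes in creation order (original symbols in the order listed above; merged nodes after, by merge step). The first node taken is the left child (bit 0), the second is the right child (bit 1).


Huffman tree construction:
Step 1: Merge B(5) + G(15) = 20
Step 2: Merge H(18) + (B+G)(20) = 38
Step 3: Merge D(29) + (H+(B+G))(38) = 67
Read each symbol's code off the tree from the root (left child = 0, right child = 1).

Codes:
  B: 110 (length 3)
  H: 10 (length 2)
  D: 0 (length 1)
  G: 111 (length 3)
Average code length: 125/67 = 1.8657 bits/symbol


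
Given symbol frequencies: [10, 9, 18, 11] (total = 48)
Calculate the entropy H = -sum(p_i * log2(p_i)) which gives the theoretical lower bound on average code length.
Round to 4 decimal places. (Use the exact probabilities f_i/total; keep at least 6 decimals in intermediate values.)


Per-symbol terms -p_i * log2(p_i) with p_i = f_i/48:
  p = 10/48 = 0.208333: log2(p) = -2.263034, -p*log2(p) = 0.471466
  p = 9/48 = 0.187500: log2(p) = -2.415037, -p*log2(p) = 0.452820
  p = 18/48 = 0.375000: log2(p) = -1.415037, -p*log2(p) = 0.530639
  p = 11/48 = 0.229167: log2(p) = -2.125531, -p*log2(p) = 0.487101
H = 0.471466 + 0.452820 + 0.530639 + 0.487101 = 1.942026

H = 1.942 bits/symbol


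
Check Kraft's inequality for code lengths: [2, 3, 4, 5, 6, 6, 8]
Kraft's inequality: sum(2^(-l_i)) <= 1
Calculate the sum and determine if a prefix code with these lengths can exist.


Sum = 2^(-2) + 2^(-3) + 2^(-4) + 2^(-5) + 2^(-6) + 2^(-6) + 2^(-8)
    = 0.25 + 0.125 + 0.0625 + 0.03125 + 0.015625 + 0.015625 + 0.00390625
    = 129/256 = 0.50390625
Since 0.50390625 <= 1, Kraft's inequality IS satisfied.
A prefix code with these lengths CAN exist.

Kraft sum = 0.50390625. Satisfied.


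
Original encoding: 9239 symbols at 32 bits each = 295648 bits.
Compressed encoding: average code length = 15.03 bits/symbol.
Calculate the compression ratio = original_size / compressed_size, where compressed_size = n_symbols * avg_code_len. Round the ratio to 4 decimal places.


original_size = n_symbols * orig_bits = 9239 * 32 = 295648 bits
compressed_size = n_symbols * avg_code_len = 9239 * 15.03 = 138862.17 bits
ratio = original_size / compressed_size = 295648 / 138862.17 = 2.1291

Compression ratio = 2.1291


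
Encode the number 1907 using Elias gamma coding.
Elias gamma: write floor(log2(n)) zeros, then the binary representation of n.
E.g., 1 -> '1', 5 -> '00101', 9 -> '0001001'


num_bits = floor(log2(1907)) + 1 = 11
leading_zeros = num_bits - 1 = 10
binary(1907) = 11101110011

Elias gamma(1907) = '0000000000' + '11101110011' = 000000000011101110011 (21 bits)


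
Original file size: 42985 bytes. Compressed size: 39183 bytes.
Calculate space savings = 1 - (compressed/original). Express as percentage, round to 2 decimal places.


ratio = compressed/original = 39183/42985 = 0.911551
savings = 1 - ratio = 1 - 0.911551 = 0.088449
as a percentage: 0.088449 * 100 = 8.84%

Space savings = 1 - 39183/42985 = 8.84%


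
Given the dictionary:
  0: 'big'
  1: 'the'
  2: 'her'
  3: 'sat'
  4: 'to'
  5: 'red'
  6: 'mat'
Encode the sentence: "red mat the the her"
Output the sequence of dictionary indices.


Look up each word in the dictionary:
  'red' -> 5
  'mat' -> 6
  'the' -> 1
  'the' -> 1
  'her' -> 2

Encoded: [5, 6, 1, 1, 2]


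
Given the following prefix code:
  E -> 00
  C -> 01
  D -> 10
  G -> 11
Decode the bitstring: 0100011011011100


Decoding step by step:
Bits 01 -> C
Bits 00 -> E
Bits 01 -> C
Bits 10 -> D
Bits 11 -> G
Bits 01 -> C
Bits 11 -> G
Bits 00 -> E


Decoded message: CECDGCGE


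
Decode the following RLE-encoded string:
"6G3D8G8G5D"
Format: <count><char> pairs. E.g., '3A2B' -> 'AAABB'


Expanding each <count><char> pair:
  6G -> 'GGGGGG'
  3D -> 'DDD'
  8G -> 'GGGGGGGG'
  8G -> 'GGGGGGGG'
  5D -> 'DDDDD'

Decoded = GGGGGGDDDGGGGGGGGGGGGGGGGDDDDD


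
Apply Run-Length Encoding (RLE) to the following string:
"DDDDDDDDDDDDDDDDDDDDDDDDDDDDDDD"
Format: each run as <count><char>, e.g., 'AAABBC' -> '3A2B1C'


Scanning runs left to right:
  i=0: run of 'D' x 31 -> '31D'

RLE = 31D


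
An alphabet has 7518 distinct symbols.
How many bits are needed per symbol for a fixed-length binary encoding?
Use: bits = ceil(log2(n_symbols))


log2(7518) = 12.8761
Bracket: 2^12 = 4096 < 7518 <= 2^13 = 8192
So ceil(log2(7518)) = 13

bits = ceil(log2(7518)) = ceil(12.8761) = 13 bits


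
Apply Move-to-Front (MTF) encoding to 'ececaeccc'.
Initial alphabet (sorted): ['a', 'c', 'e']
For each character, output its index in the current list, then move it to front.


MTF encoding:
'e': index 2 in ['a', 'c', 'e'] -> ['e', 'a', 'c']
'c': index 2 in ['e', 'a', 'c'] -> ['c', 'e', 'a']
'e': index 1 in ['c', 'e', 'a'] -> ['e', 'c', 'a']
'c': index 1 in ['e', 'c', 'a'] -> ['c', 'e', 'a']
'a': index 2 in ['c', 'e', 'a'] -> ['a', 'c', 'e']
'e': index 2 in ['a', 'c', 'e'] -> ['e', 'a', 'c']
'c': index 2 in ['e', 'a', 'c'] -> ['c', 'e', 'a']
'c': index 0 in ['c', 'e', 'a'] -> ['c', 'e', 'a']
'c': index 0 in ['c', 'e', 'a'] -> ['c', 'e', 'a']


Output: [2, 2, 1, 1, 2, 2, 2, 0, 0]


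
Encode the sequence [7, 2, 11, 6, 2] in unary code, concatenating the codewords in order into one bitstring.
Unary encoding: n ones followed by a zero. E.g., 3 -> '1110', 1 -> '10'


Encode each number as n ones followed by a terminating 0:
  7 -> 11111110 (8 bits)
  2 -> 110 (3 bits)
  11 -> 111111111110 (12 bits)
  6 -> 1111110 (7 bits)
  2 -> 110 (3 bits)
Total length = 8 + 3 + 12 + 7 + 3 = 33 bits.

Unary([7, 2, 11, 6, 2]) = 111111101101111111111101111110110 (33 bits)


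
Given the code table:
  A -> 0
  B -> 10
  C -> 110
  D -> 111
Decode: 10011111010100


Decoding:
10 -> B
0 -> A
111 -> D
110 -> C
10 -> B
10 -> B
0 -> A


Result: BADCBBA


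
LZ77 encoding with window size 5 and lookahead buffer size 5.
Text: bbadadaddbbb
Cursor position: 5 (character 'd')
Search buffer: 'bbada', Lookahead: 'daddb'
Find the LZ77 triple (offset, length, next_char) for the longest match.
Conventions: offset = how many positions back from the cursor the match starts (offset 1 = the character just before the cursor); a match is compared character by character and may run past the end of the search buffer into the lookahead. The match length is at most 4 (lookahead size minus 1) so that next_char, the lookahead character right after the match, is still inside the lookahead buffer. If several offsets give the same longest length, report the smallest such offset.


Try each offset into the search buffer:
  offset=1 (pos 4, char 'a'): match length 0
  offset=2 (pos 3, char 'd'): match length 3
  offset=3 (pos 2, char 'a'): match length 0
  offset=4 (pos 1, char 'b'): match length 0
  offset=5 (pos 0, char 'b'): match length 0
Longest match has length 3 at offset 2.
next_char = character at position 5 + 3 = 8 -> 'd'

Best match: offset=2, length=3 (matching 'dad' starting at position 3)
LZ77 triple: (2, 3, 'd')


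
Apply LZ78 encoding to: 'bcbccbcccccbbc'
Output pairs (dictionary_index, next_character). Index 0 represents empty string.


LZ78 encoding steps:
Dictionary: {0: ''}
Step 1: w='' (idx 0), next='b' -> output (0, 'b'), add 'b' as idx 1
Step 2: w='' (idx 0), next='c' -> output (0, 'c'), add 'c' as idx 2
Step 3: w='b' (idx 1), next='c' -> output (1, 'c'), add 'bc' as idx 3
Step 4: w='c' (idx 2), next='b' -> output (2, 'b'), add 'cb' as idx 4
Step 5: w='c' (idx 2), next='c' -> output (2, 'c'), add 'cc' as idx 5
Step 6: w='cc' (idx 5), next='c' -> output (5, 'c'), add 'ccc' as idx 6
Step 7: w='b' (idx 1), next='b' -> output (1, 'b'), add 'bb' as idx 7
Step 8: w='c' (idx 2), end of input -> output (2, '')


Encoded: [(0, 'b'), (0, 'c'), (1, 'c'), (2, 'b'), (2, 'c'), (5, 'c'), (1, 'b'), (2, '')]


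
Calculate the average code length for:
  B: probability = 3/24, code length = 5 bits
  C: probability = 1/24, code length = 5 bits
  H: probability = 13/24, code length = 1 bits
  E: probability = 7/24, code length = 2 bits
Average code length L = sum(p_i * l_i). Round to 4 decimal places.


Weighted contributions p_i * l_i:
  B: (3/24) * 5 = 15/24
  C: (1/24) * 5 = 5/24
  H: (13/24) * 1 = 13/24
  E: (7/24) * 2 = 14/24
Sum = (15 + 5 + 13 + 14)/24 = 47/24

L = 47/24 = 1.9583 bits/symbol


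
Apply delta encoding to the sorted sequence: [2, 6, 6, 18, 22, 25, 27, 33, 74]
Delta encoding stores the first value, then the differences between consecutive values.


First value: 2
Deltas:
  6 - 2 = 4
  6 - 6 = 0
  18 - 6 = 12
  22 - 18 = 4
  25 - 22 = 3
  27 - 25 = 2
  33 - 27 = 6
  74 - 33 = 41


Delta encoded: [2, 4, 0, 12, 4, 3, 2, 6, 41]


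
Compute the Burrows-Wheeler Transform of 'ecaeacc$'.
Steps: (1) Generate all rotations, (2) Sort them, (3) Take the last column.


Rotations (sorted):
  0: $ecaeacc -> last char: c
  1: acc$ecae -> last char: e
  2: aeacc$ec -> last char: c
  3: c$ecaeac -> last char: c
  4: caeacc$e -> last char: e
  5: cc$ecaea -> last char: a
  6: eacc$eca -> last char: a
  7: ecaeacc$ -> last char: $


BWT = cecceaa$


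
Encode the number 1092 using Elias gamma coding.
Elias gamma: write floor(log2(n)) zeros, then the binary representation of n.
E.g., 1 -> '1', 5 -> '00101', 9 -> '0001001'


num_bits = floor(log2(1092)) + 1 = 11
leading_zeros = num_bits - 1 = 10
binary(1092) = 10001000100

Elias gamma(1092) = '0000000000' + '10001000100' = 000000000010001000100 (21 bits)


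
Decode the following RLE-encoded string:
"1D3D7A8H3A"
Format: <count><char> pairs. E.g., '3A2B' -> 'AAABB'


Expanding each <count><char> pair:
  1D -> 'D'
  3D -> 'DDD'
  7A -> 'AAAAAAA'
  8H -> 'HHHHHHHH'
  3A -> 'AAA'

Decoded = DDDDAAAAAAAHHHHHHHHAAA


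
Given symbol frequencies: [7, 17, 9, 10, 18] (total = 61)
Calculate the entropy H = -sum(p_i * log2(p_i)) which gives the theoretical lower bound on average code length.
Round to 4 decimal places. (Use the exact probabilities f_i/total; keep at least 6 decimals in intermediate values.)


Per-symbol terms -p_i * log2(p_i) with p_i = f_i/61:
  p = 7/61 = 0.114754: log2(p) = -3.123382, -p*log2(p) = 0.358421
  p = 17/61 = 0.278689: log2(p) = -1.843274, -p*log2(p) = 0.513699
  p = 9/61 = 0.147541: log2(p) = -2.760812, -p*log2(p) = 0.407333
  p = 10/61 = 0.163934: log2(p) = -2.608809, -p*log2(p) = 0.427674
  p = 18/61 = 0.295082: log2(p) = -1.760812, -p*log2(p) = 0.519584
H = 0.358421 + 0.513699 + 0.407333 + 0.427674 + 0.519584 = 2.226711

H = 2.2267 bits/symbol


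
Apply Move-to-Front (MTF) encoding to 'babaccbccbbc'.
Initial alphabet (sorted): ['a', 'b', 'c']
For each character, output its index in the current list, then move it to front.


MTF encoding:
'b': index 1 in ['a', 'b', 'c'] -> ['b', 'a', 'c']
'a': index 1 in ['b', 'a', 'c'] -> ['a', 'b', 'c']
'b': index 1 in ['a', 'b', 'c'] -> ['b', 'a', 'c']
'a': index 1 in ['b', 'a', 'c'] -> ['a', 'b', 'c']
'c': index 2 in ['a', 'b', 'c'] -> ['c', 'a', 'b']
'c': index 0 in ['c', 'a', 'b'] -> ['c', 'a', 'b']
'b': index 2 in ['c', 'a', 'b'] -> ['b', 'c', 'a']
'c': index 1 in ['b', 'c', 'a'] -> ['c', 'b', 'a']
'c': index 0 in ['c', 'b', 'a'] -> ['c', 'b', 'a']
'b': index 1 in ['c', 'b', 'a'] -> ['b', 'c', 'a']
'b': index 0 in ['b', 'c', 'a'] -> ['b', 'c', 'a']
'c': index 1 in ['b', 'c', 'a'] -> ['c', 'b', 'a']


Output: [1, 1, 1, 1, 2, 0, 2, 1, 0, 1, 0, 1]


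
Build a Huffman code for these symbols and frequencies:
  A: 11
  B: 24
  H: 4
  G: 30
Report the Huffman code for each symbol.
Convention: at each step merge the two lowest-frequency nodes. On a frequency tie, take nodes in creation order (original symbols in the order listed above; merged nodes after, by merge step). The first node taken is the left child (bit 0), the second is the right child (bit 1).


Huffman tree construction:
Step 1: Merge H(4) + A(11) = 15
Step 2: Merge (H+A)(15) + B(24) = 39
Step 3: Merge G(30) + ((H+A)+B)(39) = 69
Read each symbol's code off the tree from the root (left child = 0, right child = 1).

Codes:
  A: 101 (length 3)
  B: 11 (length 2)
  H: 100 (length 3)
  G: 0 (length 1)
Average code length: 123/69 = 1.7826 bits/symbol


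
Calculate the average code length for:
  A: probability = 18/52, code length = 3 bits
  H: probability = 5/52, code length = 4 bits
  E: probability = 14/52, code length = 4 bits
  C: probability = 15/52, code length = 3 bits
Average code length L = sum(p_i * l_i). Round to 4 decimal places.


Weighted contributions p_i * l_i:
  A: (18/52) * 3 = 54/52
  H: (5/52) * 4 = 20/52
  E: (14/52) * 4 = 56/52
  C: (15/52) * 3 = 45/52
Sum = (54 + 20 + 56 + 45)/52 = 175/52

L = 175/52 = 3.3654 bits/symbol


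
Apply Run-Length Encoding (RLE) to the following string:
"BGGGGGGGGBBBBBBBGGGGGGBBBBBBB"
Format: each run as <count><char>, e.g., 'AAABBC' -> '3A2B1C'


Scanning runs left to right:
  i=0: run of 'B' x 1 -> '1B'
  i=1: run of 'G' x 8 -> '8G'
  i=9: run of 'B' x 7 -> '7B'
  i=16: run of 'G' x 6 -> '6G'
  i=22: run of 'B' x 7 -> '7B'

RLE = 1B8G7B6G7B


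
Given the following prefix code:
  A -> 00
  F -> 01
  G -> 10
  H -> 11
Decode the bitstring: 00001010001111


Decoding step by step:
Bits 00 -> A
Bits 00 -> A
Bits 10 -> G
Bits 10 -> G
Bits 00 -> A
Bits 11 -> H
Bits 11 -> H


Decoded message: AAGGAHH


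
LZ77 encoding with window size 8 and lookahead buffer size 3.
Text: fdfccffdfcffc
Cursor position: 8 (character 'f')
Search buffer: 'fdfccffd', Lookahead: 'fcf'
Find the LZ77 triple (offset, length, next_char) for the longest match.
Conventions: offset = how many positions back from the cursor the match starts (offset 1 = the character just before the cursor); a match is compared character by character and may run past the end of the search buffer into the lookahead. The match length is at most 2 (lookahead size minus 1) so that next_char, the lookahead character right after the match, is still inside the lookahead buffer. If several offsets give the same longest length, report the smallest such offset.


Try each offset into the search buffer:
  offset=1 (pos 7, char 'd'): match length 0
  offset=2 (pos 6, char 'f'): match length 1
  offset=3 (pos 5, char 'f'): match length 1
  offset=4 (pos 4, char 'c'): match length 0
  offset=5 (pos 3, char 'c'): match length 0
  offset=6 (pos 2, char 'f'): match length 2
  offset=7 (pos 1, char 'd'): match length 0
  offset=8 (pos 0, char 'f'): match length 1
Longest match has length 2 at offset 6.
next_char = character at position 8 + 2 = 10 -> 'f'

Best match: offset=6, length=2 (matching 'fc' starting at position 2)
LZ77 triple: (6, 2, 'f')


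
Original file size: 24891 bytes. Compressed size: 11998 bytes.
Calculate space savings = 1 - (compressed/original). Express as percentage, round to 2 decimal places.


ratio = compressed/original = 11998/24891 = 0.482022
savings = 1 - ratio = 1 - 0.482022 = 0.517978
as a percentage: 0.517978 * 100 = 51.8%

Space savings = 1 - 11998/24891 = 51.8%


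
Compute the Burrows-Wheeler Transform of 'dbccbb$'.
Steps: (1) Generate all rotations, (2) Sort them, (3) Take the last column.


Rotations (sorted):
  0: $dbccbb -> last char: b
  1: b$dbccb -> last char: b
  2: bb$dbcc -> last char: c
  3: bccbb$d -> last char: d
  4: cbb$dbc -> last char: c
  5: ccbb$db -> last char: b
  6: dbccbb$ -> last char: $


BWT = bbcdcb$


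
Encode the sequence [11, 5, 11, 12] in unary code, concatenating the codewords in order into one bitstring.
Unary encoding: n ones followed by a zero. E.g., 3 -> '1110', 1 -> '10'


Encode each number as n ones followed by a terminating 0:
  11 -> 111111111110 (12 bits)
  5 -> 111110 (6 bits)
  11 -> 111111111110 (12 bits)
  12 -> 1111111111110 (13 bits)
Total length = 12 + 6 + 12 + 13 = 43 bits.

Unary([11, 5, 11, 12]) = 1111111111101111101111111111101111111111110 (43 bits)


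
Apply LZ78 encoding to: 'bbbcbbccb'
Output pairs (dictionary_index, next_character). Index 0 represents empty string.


LZ78 encoding steps:
Dictionary: {0: ''}
Step 1: w='' (idx 0), next='b' -> output (0, 'b'), add 'b' as idx 1
Step 2: w='b' (idx 1), next='b' -> output (1, 'b'), add 'bb' as idx 2
Step 3: w='' (idx 0), next='c' -> output (0, 'c'), add 'c' as idx 3
Step 4: w='bb' (idx 2), next='c' -> output (2, 'c'), add 'bbc' as idx 4
Step 5: w='c' (idx 3), next='b' -> output (3, 'b'), add 'cb' as idx 5


Encoded: [(0, 'b'), (1, 'b'), (0, 'c'), (2, 'c'), (3, 'b')]


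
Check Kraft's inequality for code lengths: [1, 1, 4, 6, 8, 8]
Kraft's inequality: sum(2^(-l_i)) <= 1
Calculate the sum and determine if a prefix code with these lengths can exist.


Sum = 2^(-1) + 2^(-1) + 2^(-4) + 2^(-6) + 2^(-8) + 2^(-8)
    = 0.5 + 0.5 + 0.0625 + 0.015625 + 0.00390625 + 0.00390625
    = 278/256 = 1.0859375
Since 1.0859375 > 1, Kraft's inequality is NOT satisfied.
A prefix code with these lengths CANNOT exist.

Kraft sum = 1.0859375. Not satisfied.


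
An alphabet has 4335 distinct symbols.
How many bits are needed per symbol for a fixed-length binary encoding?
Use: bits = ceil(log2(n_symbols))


log2(4335) = 12.0818
Bracket: 2^12 = 4096 < 4335 <= 2^13 = 8192
So ceil(log2(4335)) = 13

bits = ceil(log2(4335)) = ceil(12.0818) = 13 bits


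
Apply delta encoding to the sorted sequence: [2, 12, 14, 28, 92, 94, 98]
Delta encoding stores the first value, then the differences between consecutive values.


First value: 2
Deltas:
  12 - 2 = 10
  14 - 12 = 2
  28 - 14 = 14
  92 - 28 = 64
  94 - 92 = 2
  98 - 94 = 4


Delta encoded: [2, 10, 2, 14, 64, 2, 4]


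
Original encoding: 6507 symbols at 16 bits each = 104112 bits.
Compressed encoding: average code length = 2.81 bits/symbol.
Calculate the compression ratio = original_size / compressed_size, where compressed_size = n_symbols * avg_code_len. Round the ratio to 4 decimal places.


original_size = n_symbols * orig_bits = 6507 * 16 = 104112 bits
compressed_size = n_symbols * avg_code_len = 6507 * 2.81 = 18284.67 bits
ratio = original_size / compressed_size = 104112 / 18284.67 = 5.694

Compression ratio = 5.694


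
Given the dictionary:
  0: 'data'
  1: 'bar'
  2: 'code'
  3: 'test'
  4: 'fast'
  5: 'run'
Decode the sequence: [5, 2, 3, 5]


Look up each index in the dictionary:
  5 -> 'run'
  2 -> 'code'
  3 -> 'test'
  5 -> 'run'

Decoded: "run code test run"


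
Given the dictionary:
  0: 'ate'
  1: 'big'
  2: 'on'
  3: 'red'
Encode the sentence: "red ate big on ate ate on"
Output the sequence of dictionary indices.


Look up each word in the dictionary:
  'red' -> 3
  'ate' -> 0
  'big' -> 1
  'on' -> 2
  'ate' -> 0
  'ate' -> 0
  'on' -> 2

Encoded: [3, 0, 1, 2, 0, 0, 2]


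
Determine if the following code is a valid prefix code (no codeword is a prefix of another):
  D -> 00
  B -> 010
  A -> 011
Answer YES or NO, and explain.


Checking each pair (does one codeword prefix another?):
  D='00' vs B='010': no prefix
  D='00' vs A='011': no prefix
  B='010' vs D='00': no prefix
  B='010' vs A='011': no prefix
  A='011' vs D='00': no prefix
  A='011' vs B='010': no prefix
No violation found over all pairs.

YES -- this is a valid prefix code. No codeword is a prefix of any other codeword.


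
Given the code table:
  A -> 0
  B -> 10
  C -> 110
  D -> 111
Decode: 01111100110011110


Decoding:
0 -> A
111 -> D
110 -> C
0 -> A
110 -> C
0 -> A
111 -> D
10 -> B


Result: ADCACADB


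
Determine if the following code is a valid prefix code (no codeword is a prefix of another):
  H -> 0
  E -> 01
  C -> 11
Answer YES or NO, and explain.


Checking each pair (does one codeword prefix another?):
  H='0' vs E='01': prefix -- VIOLATION

NO -- this is NOT a valid prefix code. H (0) is a prefix of E (01).


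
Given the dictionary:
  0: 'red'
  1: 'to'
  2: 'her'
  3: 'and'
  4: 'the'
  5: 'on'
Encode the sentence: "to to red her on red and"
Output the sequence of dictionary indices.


Look up each word in the dictionary:
  'to' -> 1
  'to' -> 1
  'red' -> 0
  'her' -> 2
  'on' -> 5
  'red' -> 0
  'and' -> 3

Encoded: [1, 1, 0, 2, 5, 0, 3]


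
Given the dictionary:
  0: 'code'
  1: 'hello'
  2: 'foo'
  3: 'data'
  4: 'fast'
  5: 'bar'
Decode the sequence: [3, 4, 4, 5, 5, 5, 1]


Look up each index in the dictionary:
  3 -> 'data'
  4 -> 'fast'
  4 -> 'fast'
  5 -> 'bar'
  5 -> 'bar'
  5 -> 'bar'
  1 -> 'hello'

Decoded: "data fast fast bar bar bar hello"


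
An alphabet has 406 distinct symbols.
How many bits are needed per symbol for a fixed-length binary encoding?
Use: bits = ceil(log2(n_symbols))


log2(406) = 8.6653
Bracket: 2^8 = 256 < 406 <= 2^9 = 512
So ceil(log2(406)) = 9

bits = ceil(log2(406)) = ceil(8.6653) = 9 bits


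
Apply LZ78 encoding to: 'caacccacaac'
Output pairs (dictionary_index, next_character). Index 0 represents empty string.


LZ78 encoding steps:
Dictionary: {0: ''}
Step 1: w='' (idx 0), next='c' -> output (0, 'c'), add 'c' as idx 1
Step 2: w='' (idx 0), next='a' -> output (0, 'a'), add 'a' as idx 2
Step 3: w='a' (idx 2), next='c' -> output (2, 'c'), add 'ac' as idx 3
Step 4: w='c' (idx 1), next='c' -> output (1, 'c'), add 'cc' as idx 4
Step 5: w='ac' (idx 3), next='a' -> output (3, 'a'), add 'aca' as idx 5
Step 6: w='ac' (idx 3), end of input -> output (3, '')


Encoded: [(0, 'c'), (0, 'a'), (2, 'c'), (1, 'c'), (3, 'a'), (3, '')]


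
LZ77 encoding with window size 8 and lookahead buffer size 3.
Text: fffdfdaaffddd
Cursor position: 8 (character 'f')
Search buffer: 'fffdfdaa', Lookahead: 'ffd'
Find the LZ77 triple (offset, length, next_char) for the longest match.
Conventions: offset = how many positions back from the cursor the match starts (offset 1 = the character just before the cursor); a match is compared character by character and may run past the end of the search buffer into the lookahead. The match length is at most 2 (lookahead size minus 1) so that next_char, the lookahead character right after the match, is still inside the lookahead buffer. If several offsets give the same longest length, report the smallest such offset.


Try each offset into the search buffer:
  offset=1 (pos 7, char 'a'): match length 0
  offset=2 (pos 6, char 'a'): match length 0
  offset=3 (pos 5, char 'd'): match length 0
  offset=4 (pos 4, char 'f'): match length 1
  offset=5 (pos 3, char 'd'): match length 0
  offset=6 (pos 2, char 'f'): match length 1
  offset=7 (pos 1, char 'f'): match length 2
  offset=8 (pos 0, char 'f'): match length 2
Longest match has length 2, found at offsets 7, 8; take the smallest, offset 7.
next_char = character at position 8 + 2 = 10 -> 'd'

Best match: offset=7, length=2 (matching 'ff' starting at position 1)
LZ77 triple: (7, 2, 'd')


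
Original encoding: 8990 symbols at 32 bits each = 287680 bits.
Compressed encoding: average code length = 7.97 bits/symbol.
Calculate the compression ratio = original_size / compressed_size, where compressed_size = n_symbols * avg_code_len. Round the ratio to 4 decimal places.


original_size = n_symbols * orig_bits = 8990 * 32 = 287680 bits
compressed_size = n_symbols * avg_code_len = 8990 * 7.97 = 71650.3 bits
ratio = original_size / compressed_size = 287680 / 71650.3 = 4.0151

Compression ratio = 4.0151


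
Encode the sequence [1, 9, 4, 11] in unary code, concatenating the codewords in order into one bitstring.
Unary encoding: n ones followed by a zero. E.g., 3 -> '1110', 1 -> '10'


Encode each number as n ones followed by a terminating 0:
  1 -> 10 (2 bits)
  9 -> 1111111110 (10 bits)
  4 -> 11110 (5 bits)
  11 -> 111111111110 (12 bits)
Total length = 2 + 10 + 5 + 12 = 29 bits.

Unary([1, 9, 4, 11]) = 10111111111011110111111111110 (29 bits)


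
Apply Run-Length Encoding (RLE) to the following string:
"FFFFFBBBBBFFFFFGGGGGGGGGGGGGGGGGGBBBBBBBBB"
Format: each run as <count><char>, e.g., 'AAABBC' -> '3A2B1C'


Scanning runs left to right:
  i=0: run of 'F' x 5 -> '5F'
  i=5: run of 'B' x 5 -> '5B'
  i=10: run of 'F' x 5 -> '5F'
  i=15: run of 'G' x 18 -> '18G'
  i=33: run of 'B' x 9 -> '9B'

RLE = 5F5B5F18G9B


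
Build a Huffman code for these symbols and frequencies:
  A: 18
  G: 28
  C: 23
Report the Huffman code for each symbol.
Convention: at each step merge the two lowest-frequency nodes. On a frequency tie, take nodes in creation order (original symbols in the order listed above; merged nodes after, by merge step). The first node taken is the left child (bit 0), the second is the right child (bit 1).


Huffman tree construction:
Step 1: Merge A(18) + C(23) = 41
Step 2: Merge G(28) + (A+C)(41) = 69
Read each symbol's code off the tree from the root (left child = 0, right child = 1).

Codes:
  A: 10 (length 2)
  G: 0 (length 1)
  C: 11 (length 2)
Average code length: 110/69 = 1.5942 bits/symbol


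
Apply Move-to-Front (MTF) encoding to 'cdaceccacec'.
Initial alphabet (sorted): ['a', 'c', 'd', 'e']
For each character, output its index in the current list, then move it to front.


MTF encoding:
'c': index 1 in ['a', 'c', 'd', 'e'] -> ['c', 'a', 'd', 'e']
'd': index 2 in ['c', 'a', 'd', 'e'] -> ['d', 'c', 'a', 'e']
'a': index 2 in ['d', 'c', 'a', 'e'] -> ['a', 'd', 'c', 'e']
'c': index 2 in ['a', 'd', 'c', 'e'] -> ['c', 'a', 'd', 'e']
'e': index 3 in ['c', 'a', 'd', 'e'] -> ['e', 'c', 'a', 'd']
'c': index 1 in ['e', 'c', 'a', 'd'] -> ['c', 'e', 'a', 'd']
'c': index 0 in ['c', 'e', 'a', 'd'] -> ['c', 'e', 'a', 'd']
'a': index 2 in ['c', 'e', 'a', 'd'] -> ['a', 'c', 'e', 'd']
'c': index 1 in ['a', 'c', 'e', 'd'] -> ['c', 'a', 'e', 'd']
'e': index 2 in ['c', 'a', 'e', 'd'] -> ['e', 'c', 'a', 'd']
'c': index 1 in ['e', 'c', 'a', 'd'] -> ['c', 'e', 'a', 'd']


Output: [1, 2, 2, 2, 3, 1, 0, 2, 1, 2, 1]


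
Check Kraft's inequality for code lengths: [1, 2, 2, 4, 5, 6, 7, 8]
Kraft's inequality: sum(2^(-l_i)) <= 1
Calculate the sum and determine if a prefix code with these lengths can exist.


Sum = 2^(-1) + 2^(-2) + 2^(-2) + 2^(-4) + 2^(-5) + 2^(-6) + 2^(-7) + 2^(-8)
    = 0.5 + 0.25 + 0.25 + 0.0625 + 0.03125 + 0.015625 + 0.0078125 + 0.00390625
    = 287/256 = 1.12109375
Since 1.12109375 > 1, Kraft's inequality is NOT satisfied.
A prefix code with these lengths CANNOT exist.

Kraft sum = 1.12109375. Not satisfied.


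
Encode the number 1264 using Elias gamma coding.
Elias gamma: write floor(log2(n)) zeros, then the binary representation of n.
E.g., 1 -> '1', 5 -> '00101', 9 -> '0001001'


num_bits = floor(log2(1264)) + 1 = 11
leading_zeros = num_bits - 1 = 10
binary(1264) = 10011110000

Elias gamma(1264) = '0000000000' + '10011110000' = 000000000010011110000 (21 bits)


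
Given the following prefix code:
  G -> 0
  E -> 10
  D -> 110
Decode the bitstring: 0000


Decoding step by step:
Bits 0 -> G
Bits 0 -> G
Bits 0 -> G
Bits 0 -> G


Decoded message: GGGG


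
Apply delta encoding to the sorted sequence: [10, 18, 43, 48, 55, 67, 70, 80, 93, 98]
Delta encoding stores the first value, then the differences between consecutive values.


First value: 10
Deltas:
  18 - 10 = 8
  43 - 18 = 25
  48 - 43 = 5
  55 - 48 = 7
  67 - 55 = 12
  70 - 67 = 3
  80 - 70 = 10
  93 - 80 = 13
  98 - 93 = 5


Delta encoded: [10, 8, 25, 5, 7, 12, 3, 10, 13, 5]


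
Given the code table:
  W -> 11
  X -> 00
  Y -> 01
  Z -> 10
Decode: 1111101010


Decoding:
11 -> W
11 -> W
10 -> Z
10 -> Z
10 -> Z


Result: WWZZZ


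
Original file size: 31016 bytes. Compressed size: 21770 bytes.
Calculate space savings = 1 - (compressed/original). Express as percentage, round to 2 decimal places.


ratio = compressed/original = 21770/31016 = 0.701896
savings = 1 - ratio = 1 - 0.701896 = 0.298104
as a percentage: 0.298104 * 100 = 29.81%

Space savings = 1 - 21770/31016 = 29.81%


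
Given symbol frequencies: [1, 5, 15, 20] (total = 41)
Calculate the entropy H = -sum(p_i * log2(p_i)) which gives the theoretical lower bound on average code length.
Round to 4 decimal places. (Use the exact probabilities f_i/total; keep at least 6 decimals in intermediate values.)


Per-symbol terms -p_i * log2(p_i) with p_i = f_i/41:
  p = 1/41 = 0.024390: log2(p) = -5.357552, -p*log2(p) = 0.130672
  p = 5/41 = 0.121951: log2(p) = -3.035624, -p*log2(p) = 0.370198
  p = 15/41 = 0.365854: log2(p) = -1.450661, -p*log2(p) = 0.530730
  p = 20/41 = 0.487805: log2(p) = -1.035624, -p*log2(p) = 0.505182
H = 0.130672 + 0.370198 + 0.530730 + 0.505182 = 1.536782

H = 1.5368 bits/symbol


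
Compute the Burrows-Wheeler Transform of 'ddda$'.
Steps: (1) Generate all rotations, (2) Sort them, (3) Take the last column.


Rotations (sorted):
  0: $ddda -> last char: a
  1: a$ddd -> last char: d
  2: da$dd -> last char: d
  3: dda$d -> last char: d
  4: ddda$ -> last char: $


BWT = addd$


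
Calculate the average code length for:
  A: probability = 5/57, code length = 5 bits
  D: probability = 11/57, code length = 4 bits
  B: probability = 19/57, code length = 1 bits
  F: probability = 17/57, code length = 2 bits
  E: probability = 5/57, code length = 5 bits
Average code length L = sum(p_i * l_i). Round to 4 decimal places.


Weighted contributions p_i * l_i:
  A: (5/57) * 5 = 25/57
  D: (11/57) * 4 = 44/57
  B: (19/57) * 1 = 19/57
  F: (17/57) * 2 = 34/57
  E: (5/57) * 5 = 25/57
Sum = (25 + 44 + 19 + 34 + 25)/57 = 147/57

L = 147/57 = 2.5789 bits/symbol


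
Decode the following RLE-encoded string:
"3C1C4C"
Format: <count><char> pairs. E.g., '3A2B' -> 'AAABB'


Expanding each <count><char> pair:
  3C -> 'CCC'
  1C -> 'C'
  4C -> 'CCCC'

Decoded = CCCCCCCC


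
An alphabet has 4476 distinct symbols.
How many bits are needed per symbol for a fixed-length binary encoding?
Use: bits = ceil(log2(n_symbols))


log2(4476) = 12.128
Bracket: 2^12 = 4096 < 4476 <= 2^13 = 8192
So ceil(log2(4476)) = 13

bits = ceil(log2(4476)) = ceil(12.128) = 13 bits


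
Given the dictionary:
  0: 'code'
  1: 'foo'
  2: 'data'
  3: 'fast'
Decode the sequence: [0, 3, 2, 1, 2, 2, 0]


Look up each index in the dictionary:
  0 -> 'code'
  3 -> 'fast'
  2 -> 'data'
  1 -> 'foo'
  2 -> 'data'
  2 -> 'data'
  0 -> 'code'

Decoded: "code fast data foo data data code"


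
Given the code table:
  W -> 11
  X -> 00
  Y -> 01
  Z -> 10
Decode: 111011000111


Decoding:
11 -> W
10 -> Z
11 -> W
00 -> X
01 -> Y
11 -> W


Result: WZWXYW


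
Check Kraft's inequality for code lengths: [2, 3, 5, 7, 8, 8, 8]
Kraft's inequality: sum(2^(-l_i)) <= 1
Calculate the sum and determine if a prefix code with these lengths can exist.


Sum = 2^(-2) + 2^(-3) + 2^(-5) + 2^(-7) + 2^(-8) + 2^(-8) + 2^(-8)
    = 0.25 + 0.125 + 0.03125 + 0.0078125 + 0.00390625 + 0.00390625 + 0.00390625
    = 109/256 = 0.42578125
Since 0.42578125 <= 1, Kraft's inequality IS satisfied.
A prefix code with these lengths CAN exist.

Kraft sum = 0.42578125. Satisfied.


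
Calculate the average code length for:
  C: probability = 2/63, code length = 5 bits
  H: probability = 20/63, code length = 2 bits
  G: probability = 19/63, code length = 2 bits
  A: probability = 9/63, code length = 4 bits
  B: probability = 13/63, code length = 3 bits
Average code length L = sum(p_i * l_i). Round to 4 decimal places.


Weighted contributions p_i * l_i:
  C: (2/63) * 5 = 10/63
  H: (20/63) * 2 = 40/63
  G: (19/63) * 2 = 38/63
  A: (9/63) * 4 = 36/63
  B: (13/63) * 3 = 39/63
Sum = (10 + 40 + 38 + 36 + 39)/63 = 163/63

L = 163/63 = 2.5873 bits/symbol


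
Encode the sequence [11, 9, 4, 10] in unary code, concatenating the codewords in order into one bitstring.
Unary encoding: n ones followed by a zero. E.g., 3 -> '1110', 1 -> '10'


Encode each number as n ones followed by a terminating 0:
  11 -> 111111111110 (12 bits)
  9 -> 1111111110 (10 bits)
  4 -> 11110 (5 bits)
  10 -> 11111111110 (11 bits)
Total length = 12 + 10 + 5 + 11 = 38 bits.

Unary([11, 9, 4, 10]) = 11111111111011111111101111011111111110 (38 bits)


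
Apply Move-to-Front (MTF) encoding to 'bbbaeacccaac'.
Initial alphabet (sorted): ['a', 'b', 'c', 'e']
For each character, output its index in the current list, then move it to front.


MTF encoding:
'b': index 1 in ['a', 'b', 'c', 'e'] -> ['b', 'a', 'c', 'e']
'b': index 0 in ['b', 'a', 'c', 'e'] -> ['b', 'a', 'c', 'e']
'b': index 0 in ['b', 'a', 'c', 'e'] -> ['b', 'a', 'c', 'e']
'a': index 1 in ['b', 'a', 'c', 'e'] -> ['a', 'b', 'c', 'e']
'e': index 3 in ['a', 'b', 'c', 'e'] -> ['e', 'a', 'b', 'c']
'a': index 1 in ['e', 'a', 'b', 'c'] -> ['a', 'e', 'b', 'c']
'c': index 3 in ['a', 'e', 'b', 'c'] -> ['c', 'a', 'e', 'b']
'c': index 0 in ['c', 'a', 'e', 'b'] -> ['c', 'a', 'e', 'b']
'c': index 0 in ['c', 'a', 'e', 'b'] -> ['c', 'a', 'e', 'b']
'a': index 1 in ['c', 'a', 'e', 'b'] -> ['a', 'c', 'e', 'b']
'a': index 0 in ['a', 'c', 'e', 'b'] -> ['a', 'c', 'e', 'b']
'c': index 1 in ['a', 'c', 'e', 'b'] -> ['c', 'a', 'e', 'b']


Output: [1, 0, 0, 1, 3, 1, 3, 0, 0, 1, 0, 1]
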